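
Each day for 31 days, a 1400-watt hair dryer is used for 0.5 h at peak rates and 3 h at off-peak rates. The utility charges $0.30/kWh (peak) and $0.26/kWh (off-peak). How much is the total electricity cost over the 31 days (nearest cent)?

$40.36

Peak energy = 1.4 kW × 0.5 h × 31 = 21.7 kWh
Off-peak energy = 1.4 kW × 3 h × 31 = 130.2 kWh
Cost = 21.7 × $0.30 + 130.2 × $0.26 = $6.51 + $33.852 = $40.36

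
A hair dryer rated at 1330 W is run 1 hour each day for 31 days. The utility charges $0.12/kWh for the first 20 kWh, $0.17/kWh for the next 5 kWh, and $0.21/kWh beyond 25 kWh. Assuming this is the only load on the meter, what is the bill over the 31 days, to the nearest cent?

Runtime = 1 h/day × 31 days = 31 h
Energy = 1.33 kW × 31 h = 41.23 kWh
Tier 1 (0–20 kWh): 20 × $0.12 = $2.4
Tier 2 (20–25 kWh): 5 × $0.17 = $0.85
Above 25 kWh: 16.23 × $0.21 = $3.4083
Bill = $6.66

$6.66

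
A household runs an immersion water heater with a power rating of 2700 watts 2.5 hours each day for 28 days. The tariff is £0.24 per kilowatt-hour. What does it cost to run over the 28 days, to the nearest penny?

£45.36

Runtime = 2.5 h/day × 28 days = 70 h
Energy = 2.7 kW × 70 h = 189 kWh
Cost = 189 kWh × £0.24/kWh = £45.36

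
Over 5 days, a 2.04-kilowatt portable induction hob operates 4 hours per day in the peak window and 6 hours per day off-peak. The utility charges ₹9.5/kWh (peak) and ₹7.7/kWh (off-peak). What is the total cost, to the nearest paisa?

₹858.84

Peak energy = 2.04 kW × 4 h × 5 = 40.8 kWh
Off-peak energy = 2.04 kW × 6 h × 5 = 61.2 kWh
Cost = 40.8 × ₹9.5 + 61.2 × ₹7.7 = ₹387.6 + ₹471.24 = ₹858.84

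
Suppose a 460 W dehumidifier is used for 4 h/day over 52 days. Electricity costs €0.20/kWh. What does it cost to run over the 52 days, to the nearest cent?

Runtime = 4 h/day × 52 days = 208 h
Energy = 0.46 kW × 208 h = 95.68 kWh
Cost = 95.68 kWh × €0.20/kWh = €19.14

€19.14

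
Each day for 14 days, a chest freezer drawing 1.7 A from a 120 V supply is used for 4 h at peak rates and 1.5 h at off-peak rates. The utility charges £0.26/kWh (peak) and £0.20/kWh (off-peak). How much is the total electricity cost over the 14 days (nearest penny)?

Power = 1.7 A × 120 V = 204 W = 0.204 kW
Peak energy = 0.204 kW × 4 h × 14 = 11.424 kWh
Off-peak energy = 0.204 kW × 1.5 h × 14 = 4.284 kWh
Cost = 11.424 × £0.26 + 4.284 × £0.20 = £2.97024 + £0.8568 = £3.83

£3.83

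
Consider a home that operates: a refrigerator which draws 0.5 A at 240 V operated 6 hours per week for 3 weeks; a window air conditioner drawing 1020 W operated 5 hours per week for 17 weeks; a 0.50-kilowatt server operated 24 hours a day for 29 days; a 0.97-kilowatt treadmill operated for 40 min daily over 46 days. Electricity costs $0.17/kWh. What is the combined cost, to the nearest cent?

refrigerator: Power = 0.5 A × 240 V = 120 W = 0.12 kW
refrigerator: Runtime = 6 h/week × 3 weeks = 18 h
refrigerator: 0.12 kW × 18 h = 2.16 kWh
window air conditioner: Runtime = 5 h/week × 17 weeks = 85 h
window air conditioner: 1.02 kW × 85 h = 86.7 kWh
server: Runtime = 24 h × 29 = 696 h
server: 0.5 kW × 696 h = 348 kWh
treadmill: Runtime = 40 min × 46 = 1840 min = 30.666666… h
treadmill: 0.97 kW × 30.666666… h = 29.746666… kWh
Total energy = 466.606666… kWh
Cost = 466.606666… × $0.17 = $79.32

$79.32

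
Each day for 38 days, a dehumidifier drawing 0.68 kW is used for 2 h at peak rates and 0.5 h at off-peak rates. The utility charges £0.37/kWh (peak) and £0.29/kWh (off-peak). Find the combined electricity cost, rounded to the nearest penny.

Peak energy = 0.68 kW × 2 h × 38 = 51.68 kWh
Off-peak energy = 0.68 kW × 0.5 h × 38 = 12.92 kWh
Cost = 51.68 × £0.37 + 12.92 × £0.29 = £19.1216 + £3.7468 = £22.87

£22.87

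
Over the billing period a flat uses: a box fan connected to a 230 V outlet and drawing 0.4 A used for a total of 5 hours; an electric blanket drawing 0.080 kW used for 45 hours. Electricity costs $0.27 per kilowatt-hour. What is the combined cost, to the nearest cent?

$1.10

box fan: Power = 0.4 A × 230 V = 92 W = 0.092 kW
box fan: 0.092 kW × 5 h = 0.46 kWh
electric blanket: 0.08 kW × 45 h = 3.6 kWh
Total energy = 4.06 kWh
Cost = 4.06 × $0.27 = $1.10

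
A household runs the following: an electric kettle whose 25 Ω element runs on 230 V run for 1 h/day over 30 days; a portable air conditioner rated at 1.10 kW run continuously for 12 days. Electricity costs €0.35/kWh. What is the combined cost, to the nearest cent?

€133.10

electric kettle: Power = V²/R = 230²/25 = 2116 W = 2.116 kW
electric kettle: Runtime = 1 h/day × 30 days = 30 h
electric kettle: 2.116 kW × 30 h = 63.48 kWh
portable air conditioner: Runtime = 24 h × 12 = 288 h
portable air conditioner: 1.1 kW × 288 h = 316.8 kWh
Total energy = 380.28 kWh
Cost = 380.28 × €0.35 = €133.10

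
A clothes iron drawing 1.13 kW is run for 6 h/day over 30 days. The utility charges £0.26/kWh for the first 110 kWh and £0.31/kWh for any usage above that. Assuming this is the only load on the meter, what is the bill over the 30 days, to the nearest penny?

Runtime = 6 h/day × 30 days = 180 h
Energy = 1.13 kW × 180 h = 203.4 kWh
Tier 1 (0–110 kWh): 110 × £0.26 = £28.6
Above 110 kWh: 93.4 × £0.31 = £28.954
Bill = £57.55

£57.55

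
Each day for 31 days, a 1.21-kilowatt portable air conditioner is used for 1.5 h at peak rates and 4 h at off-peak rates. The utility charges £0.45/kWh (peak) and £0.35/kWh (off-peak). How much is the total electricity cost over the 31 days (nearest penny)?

Peak energy = 1.21 kW × 1.5 h × 31 = 56.265 kWh
Off-peak energy = 1.21 kW × 4 h × 31 = 150.04 kWh
Cost = 56.265 × £0.45 + 150.04 × £0.35 = £25.31925 + £52.514 = £77.83

£77.83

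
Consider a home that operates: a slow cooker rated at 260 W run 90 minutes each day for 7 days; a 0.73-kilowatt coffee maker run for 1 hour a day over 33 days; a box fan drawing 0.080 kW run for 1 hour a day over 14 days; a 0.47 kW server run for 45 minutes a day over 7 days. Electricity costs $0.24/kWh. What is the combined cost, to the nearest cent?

$7.30

slow cooker: Runtime = 90 min × 7 = 630 min = 10.5 h
slow cooker: 0.26 kW × 10.5 h = 2.73 kWh
coffee maker: Runtime = 1 h/day × 33 days = 33 h
coffee maker: 0.73 kW × 33 h = 24.09 kWh
box fan: Runtime = 1 h/day × 14 days = 14 h
box fan: 0.08 kW × 14 h = 1.12 kWh
server: Runtime = 45 min × 7 = 315 min = 5.25 h
server: 0.47 kW × 5.25 h = 2.4675 kWh
Total energy = 30.4075 kWh
Cost = 30.4075 × $0.24 = $7.30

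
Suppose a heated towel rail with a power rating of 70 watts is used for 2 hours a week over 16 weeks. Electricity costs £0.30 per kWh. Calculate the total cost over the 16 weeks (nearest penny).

£0.67

Runtime = 2 h/week × 16 weeks = 32 h
Energy = 0.07 kW × 32 h = 2.24 kWh
Cost = 2.24 kWh × £0.30/kWh = £0.67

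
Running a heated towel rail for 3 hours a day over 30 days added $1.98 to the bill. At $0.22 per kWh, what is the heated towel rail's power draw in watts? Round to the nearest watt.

Energy = $1.98 ÷ $0.22/kWh = 9 kWh
Runtime = 3 h/day × 30 days = 90 h
Power = 9 kWh ÷ 90 h = 0.1 kW = 100 W

100 W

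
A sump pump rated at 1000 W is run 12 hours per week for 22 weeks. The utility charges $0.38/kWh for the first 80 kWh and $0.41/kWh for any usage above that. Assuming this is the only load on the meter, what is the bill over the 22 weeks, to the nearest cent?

Runtime = 12 h/week × 22 weeks = 264 h
Energy = 1 kW × 264 h = 264 kWh
Tier 1 (0–80 kWh): 80 × $0.38 = $30.4
Above 80 kWh: 184 × $0.41 = $75.44
Bill = $105.84

$105.84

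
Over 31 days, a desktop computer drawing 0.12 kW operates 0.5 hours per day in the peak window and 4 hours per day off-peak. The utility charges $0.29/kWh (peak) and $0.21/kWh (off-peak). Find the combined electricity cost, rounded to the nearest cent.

$3.66

Peak energy = 0.12 kW × 0.5 h × 31 = 1.86 kWh
Off-peak energy = 0.12 kW × 4 h × 31 = 14.88 kWh
Cost = 1.86 × $0.29 + 14.88 × $0.21 = $0.5394 + $3.1248 = $3.66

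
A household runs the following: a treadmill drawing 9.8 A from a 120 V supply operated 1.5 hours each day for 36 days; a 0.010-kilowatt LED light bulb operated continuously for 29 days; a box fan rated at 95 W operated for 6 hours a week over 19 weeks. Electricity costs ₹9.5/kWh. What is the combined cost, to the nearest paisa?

₹772.29

treadmill: Power = 9.8 A × 120 V = 1176 W = 1.176 kW
treadmill: Runtime = 1.5 h/day × 36 days = 54 h
treadmill: 1.176 kW × 54 h = 63.504 kWh
LED light bulb: Runtime = 24 h × 29 = 696 h
LED light bulb: 0.01 kW × 696 h = 6.96 kWh
box fan: Runtime = 6 h/week × 19 weeks = 114 h
box fan: 0.095 kW × 114 h = 10.83 kWh
Total energy = 81.294 kWh
Cost = 81.294 × ₹9.5 = ₹772.29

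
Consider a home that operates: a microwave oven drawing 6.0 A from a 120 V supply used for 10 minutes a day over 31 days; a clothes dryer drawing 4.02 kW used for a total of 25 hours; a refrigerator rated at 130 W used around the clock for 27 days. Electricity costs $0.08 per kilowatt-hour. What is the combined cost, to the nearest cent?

microwave oven: Power = 6.0 A × 120 V = 720 W = 0.72 kW
microwave oven: Runtime = 10 min × 31 = 310 min = 5.166666… h
microwave oven: 0.72 kW × 5.166666… h = 3.72 kWh
clothes dryer: 4.02 kW × 25 h = 100.5 kWh
refrigerator: Runtime = 24 h × 27 = 648 h
refrigerator: 0.13 kW × 648 h = 84.24 kWh
Total energy = 188.46 kWh
Cost = 188.46 × $0.08 = $15.08

$15.08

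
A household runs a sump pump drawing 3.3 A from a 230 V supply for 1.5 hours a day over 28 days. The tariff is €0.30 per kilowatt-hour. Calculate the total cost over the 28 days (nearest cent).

Power = 3.3 A × 230 V = 759 W = 0.759 kW
Runtime = 1.5 h/day × 28 days = 42 h
Energy = 0.759 kW × 42 h = 31.878 kWh
Cost = 31.878 kWh × €0.30/kWh = €9.56

€9.56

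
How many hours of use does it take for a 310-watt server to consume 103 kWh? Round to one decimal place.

332.3 h

Hours = 103 kWh ÷ 0.31 kW = 332.3 h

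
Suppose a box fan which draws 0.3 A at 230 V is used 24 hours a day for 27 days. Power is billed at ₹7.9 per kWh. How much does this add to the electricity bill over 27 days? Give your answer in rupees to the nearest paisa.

₹353.22

Power = 0.3 A × 230 V = 69 W = 0.069 kW
Runtime = 24 h × 27 = 648 h
Energy = 0.069 kW × 648 h = 44.712 kWh
Cost = 44.712 kWh × ₹7.9/kWh = ₹353.22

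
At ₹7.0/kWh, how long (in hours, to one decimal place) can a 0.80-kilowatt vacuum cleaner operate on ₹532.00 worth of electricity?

Energy available = ₹532.00 ÷ ₹7.0/kWh = 76 kWh
Hours = 76 kWh ÷ 0.8 kW = 95.0 h

95.0 h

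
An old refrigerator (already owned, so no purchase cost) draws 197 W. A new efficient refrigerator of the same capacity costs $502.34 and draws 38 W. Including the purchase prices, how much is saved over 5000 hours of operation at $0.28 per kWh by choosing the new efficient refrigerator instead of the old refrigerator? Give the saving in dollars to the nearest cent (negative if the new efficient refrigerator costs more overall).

-$279.74

old refrigerator: $0.00 + (197/1000) kW × 5000 h × $0.28 = $0.00 + $275.8 = $275.8
new efficient refrigerator: $502.34 + (38/1000) kW × 5000 h × $0.28 = $502.34 + $53.2 = $555.54
Saving = $275.8 − $555.54 = −$279.74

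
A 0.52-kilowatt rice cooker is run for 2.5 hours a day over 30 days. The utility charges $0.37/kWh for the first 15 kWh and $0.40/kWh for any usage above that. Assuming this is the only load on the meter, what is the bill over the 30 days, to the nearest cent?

$15.15

Runtime = 2.5 h/day × 30 days = 75 h
Energy = 0.52 kW × 75 h = 39 kWh
Tier 1 (0–15 kWh): 15 × $0.37 = $5.55
Above 15 kWh: 24 × $0.40 = $9.6
Bill = $15.15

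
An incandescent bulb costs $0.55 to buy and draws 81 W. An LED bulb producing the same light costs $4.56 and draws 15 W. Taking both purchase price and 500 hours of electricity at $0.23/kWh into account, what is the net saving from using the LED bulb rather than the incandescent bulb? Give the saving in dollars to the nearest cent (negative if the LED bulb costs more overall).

$3.58

incandescent bulb: $0.55 + (81/1000) kW × 500 h × $0.23 = $0.55 + $9.315 = $9.865
LED bulb: $4.56 + (15/1000) kW × 500 h × $0.23 = $4.56 + $1.725 = $6.285
Saving = $9.865 − $6.285 = $3.58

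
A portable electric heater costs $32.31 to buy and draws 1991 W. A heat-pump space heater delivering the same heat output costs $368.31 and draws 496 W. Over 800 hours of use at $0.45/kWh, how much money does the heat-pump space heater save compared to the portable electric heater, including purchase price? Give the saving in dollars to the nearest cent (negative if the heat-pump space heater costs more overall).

$202.20

portable electric heater: $32.31 + (1991/1000) kW × 800 h × $0.45 = $32.31 + $716.76 = $749.07
heat-pump space heater: $368.31 + (496/1000) kW × 800 h × $0.45 = $368.31 + $178.56 = $546.87
Saving = $749.07 − $546.87 = $202.2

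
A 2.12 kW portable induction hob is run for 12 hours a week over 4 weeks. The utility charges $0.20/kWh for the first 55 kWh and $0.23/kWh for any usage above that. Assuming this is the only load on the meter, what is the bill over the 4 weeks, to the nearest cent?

Runtime = 12 h/week × 4 weeks = 48 h
Energy = 2.12 kW × 48 h = 101.76 kWh
Tier 1 (0–55 kWh): 55 × $0.20 = $11
Above 55 kWh: 46.76 × $0.23 = $10.7548
Bill = $21.75

$21.75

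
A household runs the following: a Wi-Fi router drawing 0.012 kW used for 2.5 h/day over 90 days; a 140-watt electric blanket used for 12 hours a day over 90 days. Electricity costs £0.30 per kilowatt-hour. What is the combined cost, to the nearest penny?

Wi-Fi router: Runtime = 2.5 h/day × 90 days = 225 h
Wi-Fi router: 0.012 kW × 225 h = 2.7 kWh
electric blanket: Runtime = 12 h/day × 90 days = 1080 h
electric blanket: 0.14 kW × 1080 h = 151.2 kWh
Total energy = 153.9 kWh
Cost = 153.9 × £0.30 = £46.17

£46.17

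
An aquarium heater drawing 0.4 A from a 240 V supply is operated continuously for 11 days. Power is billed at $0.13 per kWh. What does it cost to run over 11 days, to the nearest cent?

Power = 0.4 A × 240 V = 96 W = 0.096 kW
Runtime = 24 h × 11 = 264 h
Energy = 0.096 kW × 264 h = 25.344 kWh
Cost = 25.344 kWh × $0.13/kWh = $3.29

$3.29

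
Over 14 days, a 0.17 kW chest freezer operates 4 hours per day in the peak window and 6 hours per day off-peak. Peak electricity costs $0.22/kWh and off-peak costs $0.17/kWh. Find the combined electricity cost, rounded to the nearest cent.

$4.52

Peak energy = 0.17 kW × 4 h × 14 = 9.52 kWh
Off-peak energy = 0.17 kW × 6 h × 14 = 14.28 kWh
Cost = 9.52 × $0.22 + 14.28 × $0.17 = $2.0944 + $2.4276 = $4.52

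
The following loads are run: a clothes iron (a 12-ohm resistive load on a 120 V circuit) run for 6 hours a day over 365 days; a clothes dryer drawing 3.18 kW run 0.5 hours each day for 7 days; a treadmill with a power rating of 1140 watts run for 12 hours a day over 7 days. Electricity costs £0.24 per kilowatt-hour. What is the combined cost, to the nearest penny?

£656.37

clothes iron: Power = V²/R = 120²/12 = 1200 W = 1.2 kW
clothes iron: Runtime = 6 h/day × 365 days = 2190 h
clothes iron: 1.2 kW × 2190 h = 2628 kWh
clothes dryer: Runtime = 0.5 h/day × 7 days = 3.5 h
clothes dryer: 3.18 kW × 3.5 h = 11.13 kWh
treadmill: Runtime = 12 h/day × 7 days = 84 h
treadmill: 1.14 kW × 84 h = 95.76 kWh
Total energy = 2734.89 kWh
Cost = 2734.89 × £0.24 = £656.37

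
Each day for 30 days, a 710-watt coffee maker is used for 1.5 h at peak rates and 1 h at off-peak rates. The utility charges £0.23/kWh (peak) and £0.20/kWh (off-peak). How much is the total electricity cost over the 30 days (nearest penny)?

Peak energy = 0.71 kW × 1.5 h × 30 = 31.95 kWh
Off-peak energy = 0.71 kW × 1 h × 30 = 21.3 kWh
Cost = 31.95 × £0.23 + 21.3 × £0.20 = £7.3485 + £4.26 = £11.61

£11.61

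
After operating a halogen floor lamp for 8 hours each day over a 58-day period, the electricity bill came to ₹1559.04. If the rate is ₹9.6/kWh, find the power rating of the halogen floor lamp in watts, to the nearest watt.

350 W

Energy = ₹1559.04 ÷ ₹9.6/kWh = 162.4 kWh
Runtime = 8 h/day × 58 days = 464 h
Power = 162.4 kWh ÷ 464 h = 0.35 kW = 350 W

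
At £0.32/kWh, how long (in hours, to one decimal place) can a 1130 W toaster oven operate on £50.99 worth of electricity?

141.0 h

Energy available = £50.99 ÷ £0.32/kWh = 159.3438 kWh
Hours = 159.3438 kWh ÷ 1.13 kW = 141.0 h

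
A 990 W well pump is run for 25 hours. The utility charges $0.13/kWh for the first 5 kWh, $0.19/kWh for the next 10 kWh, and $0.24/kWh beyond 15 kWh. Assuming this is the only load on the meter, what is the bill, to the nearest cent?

$4.89

Energy = 0.99 kW × 25 h = 24.75 kWh
Tier 1 (0–5 kWh): 5 × $0.13 = $0.65
Tier 2 (5–15 kWh): 10 × $0.19 = $1.9
Above 15 kWh: 9.75 × $0.24 = $2.34
Bill = $4.89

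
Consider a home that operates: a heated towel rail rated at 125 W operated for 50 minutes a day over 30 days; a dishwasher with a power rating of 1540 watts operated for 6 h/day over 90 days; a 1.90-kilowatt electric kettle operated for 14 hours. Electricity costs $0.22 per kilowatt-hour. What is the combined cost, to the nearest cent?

heated towel rail: Runtime = 50 min × 30 = 1500 min = 25 h
heated towel rail: 0.125 kW × 25 h = 3.125 kWh
dishwasher: Runtime = 6 h/day × 90 days = 540 h
dishwasher: 1.54 kW × 540 h = 831.6 kWh
electric kettle: 1.9 kW × 14 h = 26.6 kWh
Total energy = 861.325 kWh
Cost = 861.325 × $0.22 = $189.49

$189.49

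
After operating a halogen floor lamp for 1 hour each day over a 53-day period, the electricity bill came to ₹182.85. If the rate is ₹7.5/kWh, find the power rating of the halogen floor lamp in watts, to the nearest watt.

460 W

Energy = ₹182.85 ÷ ₹7.5/kWh = 24.38 kWh
Runtime = 1 h/day × 53 days = 53 h
Power = 24.38 kWh ÷ 53 h = 0.46 kW = 460 W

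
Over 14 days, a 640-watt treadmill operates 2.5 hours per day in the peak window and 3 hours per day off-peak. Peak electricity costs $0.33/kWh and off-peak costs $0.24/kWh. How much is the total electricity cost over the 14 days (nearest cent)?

Peak energy = 0.64 kW × 2.5 h × 14 = 22.4 kWh
Off-peak energy = 0.64 kW × 3 h × 14 = 26.88 kWh
Cost = 22.4 × $0.33 + 26.88 × $0.24 = $7.392 + $6.4512 = $13.84

$13.84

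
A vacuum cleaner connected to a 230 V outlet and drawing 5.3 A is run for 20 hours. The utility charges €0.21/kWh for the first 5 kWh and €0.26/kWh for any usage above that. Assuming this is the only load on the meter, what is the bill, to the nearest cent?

€6.09

Power = 5.3 A × 230 V = 1219 W = 1.219 kW
Energy = 1.219 kW × 20 h = 24.38 kWh
Tier 1 (0–5 kWh): 5 × €0.21 = €1.05
Above 5 kWh: 19.38 × €0.26 = €5.0388
Bill = €6.09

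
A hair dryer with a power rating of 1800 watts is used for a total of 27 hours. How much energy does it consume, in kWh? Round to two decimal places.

48.60 kWh

Energy = 1.8 kW × 27 h = 48.6 kWh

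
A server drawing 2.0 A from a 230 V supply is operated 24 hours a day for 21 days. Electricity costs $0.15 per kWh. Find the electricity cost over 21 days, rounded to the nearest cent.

$34.78

Power = 2.0 A × 230 V = 460 W = 0.46 kW
Runtime = 24 h × 21 = 504 h
Energy = 0.46 kW × 504 h = 231.84 kWh
Cost = 231.84 kWh × $0.15/kWh = $34.78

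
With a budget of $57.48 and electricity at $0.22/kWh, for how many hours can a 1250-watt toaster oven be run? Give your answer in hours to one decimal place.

209.0 h

Energy available = $57.48 ÷ $0.22/kWh = 261.2727 kWh
Hours = 261.2727 kWh ÷ 1.25 kW = 209.0 h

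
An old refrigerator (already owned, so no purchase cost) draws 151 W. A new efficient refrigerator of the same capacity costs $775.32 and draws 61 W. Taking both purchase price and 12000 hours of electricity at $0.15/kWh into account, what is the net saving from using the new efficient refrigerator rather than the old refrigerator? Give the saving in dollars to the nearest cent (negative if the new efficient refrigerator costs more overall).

old refrigerator: $0.00 + (151/1000) kW × 12000 h × $0.15 = $0.00 + $271.8 = $271.8
new efficient refrigerator: $775.32 + (61/1000) kW × 12000 h × $0.15 = $775.32 + $109.8 = $885.12
Saving = $271.8 − $885.12 = −$613.32

-$613.32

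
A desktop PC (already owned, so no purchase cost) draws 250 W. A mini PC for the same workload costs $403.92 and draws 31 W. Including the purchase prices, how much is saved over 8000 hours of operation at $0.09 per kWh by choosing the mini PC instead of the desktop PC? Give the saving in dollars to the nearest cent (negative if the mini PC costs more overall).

-$246.24

desktop PC: $0.00 + (250/1000) kW × 8000 h × $0.09 = $0.00 + $180 = $180
mini PC: $403.92 + (31/1000) kW × 8000 h × $0.09 = $403.92 + $22.32 = $426.24
Saving = $180 − $426.24 = −$246.24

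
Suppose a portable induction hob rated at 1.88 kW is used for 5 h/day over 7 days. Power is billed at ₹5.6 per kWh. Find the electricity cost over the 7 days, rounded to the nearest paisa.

₹368.48

Runtime = 5 h/day × 7 days = 35 h
Energy = 1.88 kW × 35 h = 65.8 kWh
Cost = 65.8 kWh × ₹5.6/kWh = ₹368.48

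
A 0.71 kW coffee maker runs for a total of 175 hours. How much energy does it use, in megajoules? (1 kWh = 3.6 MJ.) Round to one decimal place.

Energy = 0.71 kW × 175 h = 124.25 kWh
= 124.25 × 3.6 MJ = 447.3 MJ

447.3 MJ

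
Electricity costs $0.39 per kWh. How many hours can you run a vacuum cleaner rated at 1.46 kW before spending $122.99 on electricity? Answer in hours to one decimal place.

216.0 h

Energy available = $122.99 ÷ $0.39/kWh = 315.359 kWh
Hours = 315.359 kWh ÷ 1.46 kW = 216.0 h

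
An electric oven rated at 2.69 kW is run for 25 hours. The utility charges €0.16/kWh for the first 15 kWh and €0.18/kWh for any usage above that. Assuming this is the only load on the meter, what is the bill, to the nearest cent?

€11.81

Energy = 2.69 kW × 25 h = 67.25 kWh
Tier 1 (0–15 kWh): 15 × €0.16 = €2.4
Above 15 kWh: 52.25 × €0.18 = €9.405
Bill = €11.81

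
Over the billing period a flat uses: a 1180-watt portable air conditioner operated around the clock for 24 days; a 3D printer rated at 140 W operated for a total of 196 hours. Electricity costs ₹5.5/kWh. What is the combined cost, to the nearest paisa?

₹3889.16

portable air conditioner: Runtime = 24 h × 24 = 576 h
portable air conditioner: 1.18 kW × 576 h = 679.68 kWh
3D printer: 0.14 kW × 196 h = 27.44 kWh
Total energy = 707.12 kWh
Cost = 707.12 × ₹5.5 = ₹3889.16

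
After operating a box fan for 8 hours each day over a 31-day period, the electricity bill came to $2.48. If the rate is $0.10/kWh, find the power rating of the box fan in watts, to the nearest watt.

100 W

Energy = $2.48 ÷ $0.10/kWh = 24.8 kWh
Runtime = 8 h/day × 31 days = 248 h
Power = 24.8 kWh ÷ 248 h = 0.1 kW = 100 W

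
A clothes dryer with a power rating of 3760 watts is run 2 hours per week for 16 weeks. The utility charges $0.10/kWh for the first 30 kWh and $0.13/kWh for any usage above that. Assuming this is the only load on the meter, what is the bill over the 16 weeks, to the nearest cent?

$14.74

Runtime = 2 h/week × 16 weeks = 32 h
Energy = 3.76 kW × 32 h = 120.32 kWh
Tier 1 (0–30 kWh): 30 × $0.10 = $3
Above 30 kWh: 90.32 × $0.13 = $11.7416
Bill = $14.74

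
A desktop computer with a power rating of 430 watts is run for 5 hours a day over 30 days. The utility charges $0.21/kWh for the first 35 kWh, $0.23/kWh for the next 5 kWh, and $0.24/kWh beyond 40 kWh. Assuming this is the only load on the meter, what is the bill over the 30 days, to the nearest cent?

$14.38

Runtime = 5 h/day × 30 days = 150 h
Energy = 0.43 kW × 150 h = 64.5 kWh
Tier 1 (0–35 kWh): 35 × $0.21 = $7.35
Tier 2 (35–40 kWh): 5 × $0.23 = $1.15
Above 40 kWh: 24.5 × $0.24 = $5.88
Bill = $14.38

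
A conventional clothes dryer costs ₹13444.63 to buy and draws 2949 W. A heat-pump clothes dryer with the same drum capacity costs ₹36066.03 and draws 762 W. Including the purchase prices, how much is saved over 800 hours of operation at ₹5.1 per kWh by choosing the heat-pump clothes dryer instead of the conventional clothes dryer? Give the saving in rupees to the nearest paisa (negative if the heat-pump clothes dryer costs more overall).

conventional clothes dryer: ₹13444.63 + (2949/1000) kW × 800 h × ₹5.1 = ₹13444.63 + ₹12031.92 = ₹25476.55
heat-pump clothes dryer: ₹36066.03 + (762/1000) kW × 800 h × ₹5.1 = ₹36066.03 + ₹3108.96 = ₹39174.99
Saving = ₹25476.55 − ₹39174.99 = −₹13698.44

-₹13698.44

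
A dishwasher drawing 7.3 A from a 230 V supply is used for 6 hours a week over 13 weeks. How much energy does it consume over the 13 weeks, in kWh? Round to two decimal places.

130.96 kWh

Power = 7.3 A × 230 V = 1679 W = 1.679 kW
Runtime = 6 h/week × 13 weeks = 78 h
Energy = 1.679 kW × 78 h = 130.962 kWh ≈ 130.96 kWh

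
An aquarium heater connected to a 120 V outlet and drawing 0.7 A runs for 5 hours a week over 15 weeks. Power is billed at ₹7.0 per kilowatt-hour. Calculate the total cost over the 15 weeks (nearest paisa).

₹44.10

Power = 0.7 A × 120 V = 84 W = 0.084 kW
Runtime = 5 h/week × 15 weeks = 75 h
Energy = 0.084 kW × 75 h = 6.3 kWh
Cost = 6.3 kWh × ₹7.0/kWh = ₹44.10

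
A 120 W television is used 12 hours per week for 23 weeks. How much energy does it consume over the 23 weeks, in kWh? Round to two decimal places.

33.12 kWh

Runtime = 12 h/week × 23 weeks = 276 h
Energy = 0.12 kW × 276 h = 33.12 kWh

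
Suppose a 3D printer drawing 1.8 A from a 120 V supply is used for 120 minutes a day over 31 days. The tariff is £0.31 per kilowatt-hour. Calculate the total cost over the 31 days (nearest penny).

Power = 1.8 A × 120 V = 216 W = 0.216 kW
Runtime = 120 min × 31 = 3720 min = 62 h
Energy = 0.216 kW × 62 h = 13.392 kWh
Cost = 13.392 kWh × £0.31/kWh = £4.15

£4.15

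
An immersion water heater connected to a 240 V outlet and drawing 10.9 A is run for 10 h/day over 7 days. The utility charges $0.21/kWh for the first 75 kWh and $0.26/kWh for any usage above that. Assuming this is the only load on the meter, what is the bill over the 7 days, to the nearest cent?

$43.86

Power = 10.9 A × 240 V = 2616 W = 2.616 kW
Runtime = 10 h/day × 7 days = 70 h
Energy = 2.616 kW × 70 h = 183.12 kWh
Tier 1 (0–75 kWh): 75 × $0.21 = $15.75
Above 75 kWh: 108.12 × $0.26 = $28.1112
Bill = $43.86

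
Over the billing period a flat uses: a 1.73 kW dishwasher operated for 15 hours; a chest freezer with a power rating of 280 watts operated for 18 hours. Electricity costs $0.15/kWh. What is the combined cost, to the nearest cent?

dishwasher: 1.73 kW × 15 h = 25.95 kWh
chest freezer: 0.28 kW × 18 h = 5.04 kWh
Total energy = 30.99 kWh
Cost = 30.99 × $0.15 = $4.65

$4.65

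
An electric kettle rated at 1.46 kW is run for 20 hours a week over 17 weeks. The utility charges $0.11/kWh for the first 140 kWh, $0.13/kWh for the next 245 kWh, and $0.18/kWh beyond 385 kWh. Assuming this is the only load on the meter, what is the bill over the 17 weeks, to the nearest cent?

Runtime = 20 h/week × 17 weeks = 340 h
Energy = 1.46 kW × 340 h = 496.4 kWh
Tier 1 (0–140 kWh): 140 × $0.11 = $15.4
Tier 2 (140–385 kWh): 245 × $0.13 = $31.85
Above 385 kWh: 111.4 × $0.18 = $20.052
Bill = $67.30

$67.30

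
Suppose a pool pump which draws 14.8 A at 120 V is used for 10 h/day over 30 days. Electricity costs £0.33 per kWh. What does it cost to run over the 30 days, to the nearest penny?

£175.82

Power = 14.8 A × 120 V = 1776 W = 1.776 kW
Runtime = 10 h/day × 30 days = 300 h
Energy = 1.776 kW × 300 h = 532.8 kWh
Cost = 532.8 kWh × £0.33/kWh = £175.82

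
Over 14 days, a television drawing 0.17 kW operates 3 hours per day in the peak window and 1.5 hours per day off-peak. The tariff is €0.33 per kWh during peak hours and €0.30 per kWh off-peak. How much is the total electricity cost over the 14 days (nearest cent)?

€3.43

Peak energy = 0.17 kW × 3 h × 14 = 7.14 kWh
Off-peak energy = 0.17 kW × 1.5 h × 14 = 3.57 kWh
Cost = 7.14 × €0.33 + 3.57 × €0.30 = €2.3562 + €1.071 = €3.43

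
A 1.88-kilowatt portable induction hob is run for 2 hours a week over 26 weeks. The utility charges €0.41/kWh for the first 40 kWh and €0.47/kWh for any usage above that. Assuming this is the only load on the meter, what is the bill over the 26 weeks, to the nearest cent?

Runtime = 2 h/week × 26 weeks = 52 h
Energy = 1.88 kW × 52 h = 97.76 kWh
Tier 1 (0–40 kWh): 40 × €0.41 = €16.4
Above 40 kWh: 57.76 × €0.47 = €27.1472
Bill = €43.55

€43.55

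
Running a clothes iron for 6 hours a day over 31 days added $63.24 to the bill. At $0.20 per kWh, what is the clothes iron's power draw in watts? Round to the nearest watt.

Energy = $63.24 ÷ $0.20/kWh = 316.2 kWh
Runtime = 6 h/day × 31 days = 186 h
Power = 316.2 kWh ÷ 186 h = 1.7 kW = 1700 W

1700 W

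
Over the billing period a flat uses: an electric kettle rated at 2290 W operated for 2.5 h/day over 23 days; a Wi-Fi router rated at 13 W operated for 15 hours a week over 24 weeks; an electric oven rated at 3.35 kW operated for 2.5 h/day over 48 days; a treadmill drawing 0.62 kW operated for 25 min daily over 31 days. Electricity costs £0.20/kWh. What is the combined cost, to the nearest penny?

electric kettle: Runtime = 2.5 h/day × 23 days = 57.5 h
electric kettle: 2.29 kW × 57.5 h = 131.675 kWh
Wi-Fi router: Runtime = 15 h/week × 24 weeks = 360 h
Wi-Fi router: 0.013 kW × 360 h = 4.68 kWh
electric oven: Runtime = 2.5 h/day × 48 days = 120 h
electric oven: 3.35 kW × 120 h = 402 kWh
treadmill: Runtime = 25 min × 31 = 775 min = 12.916666… h
treadmill: 0.62 kW × 12.916666… h = 8.008333… kWh
Total energy = 546.363333… kWh
Cost = 546.363333… × £0.20 = £109.27

£109.27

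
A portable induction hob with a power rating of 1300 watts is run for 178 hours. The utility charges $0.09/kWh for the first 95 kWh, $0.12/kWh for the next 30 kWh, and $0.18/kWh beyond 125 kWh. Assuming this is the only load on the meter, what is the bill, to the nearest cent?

$31.30

Energy = 1.3 kW × 178 h = 231.4 kWh
Tier 1 (0–95 kWh): 95 × $0.09 = $8.55
Tier 2 (95–125 kWh): 30 × $0.12 = $3.6
Above 125 kWh: 106.4 × $0.18 = $19.152
Bill = $31.30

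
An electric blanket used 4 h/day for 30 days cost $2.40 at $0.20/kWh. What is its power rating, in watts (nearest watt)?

100 W

Energy = $2.40 ÷ $0.20/kWh = 12 kWh
Runtime = 4 h/day × 30 days = 120 h
Power = 12 kWh ÷ 120 h = 0.1 kW = 100 W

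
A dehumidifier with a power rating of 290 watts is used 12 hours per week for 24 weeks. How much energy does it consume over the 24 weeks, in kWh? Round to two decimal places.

83.52 kWh

Runtime = 12 h/week × 24 weeks = 288 h
Energy = 0.29 kW × 288 h = 83.52 kWh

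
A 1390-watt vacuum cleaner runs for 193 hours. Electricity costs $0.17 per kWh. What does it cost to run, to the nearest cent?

$45.61

Energy = 1.39 kW × 193 h = 268.27 kWh
Cost = 268.27 kWh × $0.17/kWh = $45.61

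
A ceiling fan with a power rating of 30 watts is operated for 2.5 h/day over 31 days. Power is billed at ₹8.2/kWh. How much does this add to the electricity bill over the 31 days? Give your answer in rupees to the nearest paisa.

₹19.07

Runtime = 2.5 h/day × 31 days = 77.5 h
Energy = 0.03 kW × 77.5 h = 2.325 kWh
Cost = 2.325 kWh × ₹8.2/kWh = ₹19.07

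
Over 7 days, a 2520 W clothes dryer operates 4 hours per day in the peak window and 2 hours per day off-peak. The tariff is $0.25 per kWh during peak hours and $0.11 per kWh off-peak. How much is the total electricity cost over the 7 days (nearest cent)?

Peak energy = 2.52 kW × 4 h × 7 = 70.56 kWh
Off-peak energy = 2.52 kW × 2 h × 7 = 35.28 kWh
Cost = 70.56 × $0.25 + 35.28 × $0.11 = $17.64 + $3.8808 = $21.52

$21.52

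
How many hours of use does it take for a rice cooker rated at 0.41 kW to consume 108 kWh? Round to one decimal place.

263.4 h

Hours = 108 kWh ÷ 0.41 kW = 263.4 h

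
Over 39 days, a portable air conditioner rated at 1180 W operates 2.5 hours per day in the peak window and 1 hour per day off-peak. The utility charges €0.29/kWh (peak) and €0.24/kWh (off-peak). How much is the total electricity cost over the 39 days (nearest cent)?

€44.41

Peak energy = 1.18 kW × 2.5 h × 39 = 115.05 kWh
Off-peak energy = 1.18 kW × 1 h × 39 = 46.02 kWh
Cost = 115.05 × €0.29 + 46.02 × €0.24 = €33.3645 + €11.0448 = €44.41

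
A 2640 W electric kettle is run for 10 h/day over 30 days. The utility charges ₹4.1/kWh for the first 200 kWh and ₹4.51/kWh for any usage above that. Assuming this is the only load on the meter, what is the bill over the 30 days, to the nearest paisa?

₹3489.92

Runtime = 10 h/day × 30 days = 300 h
Energy = 2.64 kW × 300 h = 792 kWh
Tier 1 (0–200 kWh): 200 × ₹4.1 = ₹820
Above 200 kWh: 592 × ₹4.51 = ₹2669.92
Bill = ₹3489.92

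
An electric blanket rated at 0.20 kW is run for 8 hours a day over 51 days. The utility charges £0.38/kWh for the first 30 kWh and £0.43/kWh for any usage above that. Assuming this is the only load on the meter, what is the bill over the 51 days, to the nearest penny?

£33.59

Runtime = 8 h/day × 51 days = 408 h
Energy = 0.2 kW × 408 h = 81.6 kWh
Tier 1 (0–30 kWh): 30 × £0.38 = £11.4
Above 30 kWh: 51.6 × £0.43 = £22.188
Bill = £33.59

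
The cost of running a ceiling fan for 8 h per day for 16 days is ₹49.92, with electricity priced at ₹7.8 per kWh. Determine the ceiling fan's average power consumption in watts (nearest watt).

Energy = ₹49.92 ÷ ₹7.8/kWh = 6.4 kWh
Runtime = 8 h/day × 16 days = 128 h
Power = 6.4 kWh ÷ 128 h = 0.05 kW = 50 W

50 W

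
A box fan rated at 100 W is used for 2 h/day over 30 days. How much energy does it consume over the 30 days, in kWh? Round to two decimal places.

Runtime = 2 h/day × 30 days = 60 h
Energy = 0.1 kW × 60 h = 6 kWh

6.00 kWh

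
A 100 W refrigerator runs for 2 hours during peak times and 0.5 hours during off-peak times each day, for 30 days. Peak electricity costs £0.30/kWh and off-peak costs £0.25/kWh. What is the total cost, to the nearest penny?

£2.18

Peak energy = 0.1 kW × 2 h × 30 = 6 kWh
Off-peak energy = 0.1 kW × 0.5 h × 30 = 1.5 kWh
Cost = 6 × £0.30 + 1.5 × £0.25 = £1.8 + £0.375 = £2.18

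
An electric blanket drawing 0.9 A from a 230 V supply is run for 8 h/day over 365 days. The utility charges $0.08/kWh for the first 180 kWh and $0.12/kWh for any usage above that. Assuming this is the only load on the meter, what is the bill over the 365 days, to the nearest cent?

Power = 0.9 A × 230 V = 207 W = 0.207 kW
Runtime = 8 h/day × 365 days = 2920 h
Energy = 0.207 kW × 2920 h = 604.44 kWh
Tier 1 (0–180 kWh): 180 × $0.08 = $14.4
Above 180 kWh: 424.44 × $0.12 = $50.9328
Bill = $65.33

$65.33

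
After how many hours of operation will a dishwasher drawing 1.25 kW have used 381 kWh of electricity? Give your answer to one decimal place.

Hours = 381 kWh ÷ 1.25 kW = 304.8 h

304.8 h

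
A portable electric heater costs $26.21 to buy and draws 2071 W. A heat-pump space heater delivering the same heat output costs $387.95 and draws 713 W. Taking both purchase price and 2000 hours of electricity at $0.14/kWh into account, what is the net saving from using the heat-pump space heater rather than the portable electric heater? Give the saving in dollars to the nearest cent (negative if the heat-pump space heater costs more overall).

$18.50

portable electric heater: $26.21 + (2071/1000) kW × 2000 h × $0.14 = $26.21 + $579.88 = $606.09
heat-pump space heater: $387.95 + (713/1000) kW × 2000 h × $0.14 = $387.95 + $199.64 = $587.59
Saving = $606.09 − $587.59 = $18.5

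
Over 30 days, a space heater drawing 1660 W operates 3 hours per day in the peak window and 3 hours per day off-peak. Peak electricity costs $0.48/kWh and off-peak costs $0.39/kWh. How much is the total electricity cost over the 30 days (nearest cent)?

Peak energy = 1.66 kW × 3 h × 30 = 149.4 kWh
Off-peak energy = 1.66 kW × 3 h × 30 = 149.4 kWh
Cost = 149.4 × $0.48 + 149.4 × $0.39 = $71.712 + $58.266 = $129.98

$129.98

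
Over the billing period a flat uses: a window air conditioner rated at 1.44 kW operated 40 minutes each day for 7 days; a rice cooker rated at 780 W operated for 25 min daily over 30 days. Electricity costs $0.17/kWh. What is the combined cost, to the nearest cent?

$2.80

window air conditioner: Runtime = 40 min × 7 = 280 min = 4.666666… h
window air conditioner: 1.44 kW × 4.666666… h = 6.72 kWh
rice cooker: Runtime = 25 min × 30 = 750 min = 12.5 h
rice cooker: 0.78 kW × 12.5 h = 9.75 kWh
Total energy = 16.47 kWh
Cost = 16.47 × $0.17 = $2.80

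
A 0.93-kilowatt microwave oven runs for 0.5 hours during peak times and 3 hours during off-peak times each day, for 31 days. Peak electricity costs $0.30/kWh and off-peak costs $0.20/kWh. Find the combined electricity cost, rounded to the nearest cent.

Peak energy = 0.93 kW × 0.5 h × 31 = 14.415 kWh
Off-peak energy = 0.93 kW × 3 h × 31 = 86.49 kWh
Cost = 14.415 × $0.30 + 86.49 × $0.20 = $4.3245 + $17.298 = $21.62

$21.62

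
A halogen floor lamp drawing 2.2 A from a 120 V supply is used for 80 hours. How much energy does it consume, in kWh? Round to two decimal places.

21.12 kWh

Power = 2.2 A × 120 V = 264 W = 0.264 kW
Energy = 0.264 kW × 80 h = 21.12 kWh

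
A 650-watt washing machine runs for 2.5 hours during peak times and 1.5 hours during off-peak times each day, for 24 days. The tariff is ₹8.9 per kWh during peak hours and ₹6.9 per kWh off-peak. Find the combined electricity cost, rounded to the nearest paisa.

Peak energy = 0.65 kW × 2.5 h × 24 = 39 kWh
Off-peak energy = 0.65 kW × 1.5 h × 24 = 23.4 kWh
Cost = 39 × ₹8.9 + 23.4 × ₹6.9 = ₹347.1 + ₹161.46 = ₹508.56

₹508.56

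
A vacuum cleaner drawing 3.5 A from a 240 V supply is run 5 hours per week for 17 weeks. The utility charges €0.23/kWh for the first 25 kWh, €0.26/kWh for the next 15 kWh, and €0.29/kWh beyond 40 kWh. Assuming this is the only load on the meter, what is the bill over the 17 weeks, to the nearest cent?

€18.76

Power = 3.5 A × 240 V = 840 W = 0.84 kW
Runtime = 5 h/week × 17 weeks = 85 h
Energy = 0.84 kW × 85 h = 71.4 kWh
Tier 1 (0–25 kWh): 25 × €0.23 = €5.75
Tier 2 (25–40 kWh): 15 × €0.26 = €3.9
Above 40 kWh: 31.4 × €0.29 = €9.106
Bill = €18.76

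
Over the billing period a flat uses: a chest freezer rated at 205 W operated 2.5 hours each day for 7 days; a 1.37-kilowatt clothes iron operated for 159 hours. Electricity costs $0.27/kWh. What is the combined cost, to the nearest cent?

chest freezer: Runtime = 2.5 h/day × 7 days = 17.5 h
chest freezer: 0.205 kW × 17.5 h = 3.5875 kWh
clothes iron: 1.37 kW × 159 h = 217.83 kWh
Total energy = 221.4175 kWh
Cost = 221.4175 × $0.27 = $59.78

$59.78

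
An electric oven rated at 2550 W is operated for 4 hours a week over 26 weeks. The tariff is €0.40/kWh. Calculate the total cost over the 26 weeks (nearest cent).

€106.08

Runtime = 4 h/week × 26 weeks = 104 h
Energy = 2.55 kW × 104 h = 265.2 kWh
Cost = 265.2 kWh × €0.40/kWh = €106.08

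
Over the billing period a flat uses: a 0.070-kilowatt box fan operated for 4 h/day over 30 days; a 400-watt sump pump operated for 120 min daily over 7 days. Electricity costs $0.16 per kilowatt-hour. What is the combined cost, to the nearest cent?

$2.24

box fan: Runtime = 4 h/day × 30 days = 120 h
box fan: 0.07 kW × 120 h = 8.4 kWh
sump pump: Runtime = 120 min × 7 = 840 min = 14 h
sump pump: 0.4 kW × 14 h = 5.6 kWh
Total energy = 14 kWh
Cost = 14 × $0.16 = $2.24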